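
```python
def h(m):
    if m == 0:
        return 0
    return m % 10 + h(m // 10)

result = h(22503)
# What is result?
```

Sum of digits of 22503: 3 + 0 + 5 + 2 + 2 = 12

Answer: 12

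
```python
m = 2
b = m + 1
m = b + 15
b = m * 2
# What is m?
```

Trace:
`m = 2` → m = 2
`b = m + 1` → b = 3
`m = b + 15` → m = 18
`b = m * 2` → b = 36
So m = 18

Answer: 18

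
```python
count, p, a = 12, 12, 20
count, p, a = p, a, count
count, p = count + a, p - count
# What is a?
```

Trace:
`count, p, a = 12, 12, 20` → count = 12; p = 12; a = 20
`count, p, a = p, a, count` → count = 12; p = 20; a = 12
`count, p = count + a, p - count` → count = 24; p = 8
So a = 12

Answer: 12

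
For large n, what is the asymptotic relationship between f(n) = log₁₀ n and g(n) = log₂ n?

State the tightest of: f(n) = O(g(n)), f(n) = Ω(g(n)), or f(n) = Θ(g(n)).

log₁₀ n vs log₂ n: f(n) = Θ(g(n)) — they are asymptotically equivalent (log bases differ by a constant factor).

Answer: f(n) = Θ(g(n)) — they are asymptotically equivalent (log bases differ by a constant factor).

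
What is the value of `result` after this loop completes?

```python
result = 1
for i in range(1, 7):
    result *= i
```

6! = 720
`result` takes the values: 1 → 2 → 6 → 24 → 120 → 720

Answer: 720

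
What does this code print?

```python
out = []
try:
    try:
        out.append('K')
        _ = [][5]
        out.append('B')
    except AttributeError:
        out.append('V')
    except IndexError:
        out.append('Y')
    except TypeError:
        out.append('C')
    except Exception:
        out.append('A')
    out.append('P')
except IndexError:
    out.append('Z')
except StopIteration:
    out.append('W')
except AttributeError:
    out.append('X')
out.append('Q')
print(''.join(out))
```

Execution trace: 'K' (inner try body) → 'Y' (inner except IndexError) → 'P' (try body, no exception) → 'Q' (after the try/except). Output: KYPQ

Answer: KYPQ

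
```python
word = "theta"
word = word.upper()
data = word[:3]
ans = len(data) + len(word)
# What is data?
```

Trace:
`word = "theta"` → word = 'theta'
`word = word.upper()` → word = 'THETA'
`data = word[:3]` → data = 'THE'
`ans = len(data) + len(word)` → ans = 8
So data = 'THE'

Answer: 'THE'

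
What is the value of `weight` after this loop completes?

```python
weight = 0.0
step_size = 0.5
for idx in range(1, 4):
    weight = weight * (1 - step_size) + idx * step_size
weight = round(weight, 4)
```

Moving average with lr=0.5
`weight` takes the values: 0.0 → 0.5 → 1.25 → 2.125

Answer: 2.125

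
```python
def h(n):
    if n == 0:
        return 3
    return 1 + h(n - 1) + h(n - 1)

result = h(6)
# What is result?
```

h(n) = 1 + 2·h(n-1), h(0)=3. Closed form: (3+1)·2^6 - 1 = 255.

Answer: 255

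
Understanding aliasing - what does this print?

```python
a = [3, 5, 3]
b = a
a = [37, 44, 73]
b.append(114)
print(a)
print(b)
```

Key concept: rebinding vs mutation: a is rebound to a new list, b still points at the original.
Step by step:
`a = [3, 5, 3]` → a = [3, 5, 3]
`b = a` → b = [3, 5, 3] (same object as a)
`a = [37, 44, 73]` → a = [37, 44, 73]
`b.append(114)` → b = [3, 5, 3, 114]
`print(a)` → prints [37, 44, 73]
`print(b)` → prints [3, 5, 3, 114]

Answer:
[37, 44, 73]
[3, 5, 3, 114]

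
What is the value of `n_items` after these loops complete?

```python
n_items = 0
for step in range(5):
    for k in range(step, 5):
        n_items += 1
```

Upper triangle: 5 + 4 + ... + 1
`n_items` takes the values: 0 → 1 → 2 → 3 → 4 → 5 → 6 → 7 → 8 → 9 → 10 → 11 → 12 → 13 → 14 → 15

Answer: 15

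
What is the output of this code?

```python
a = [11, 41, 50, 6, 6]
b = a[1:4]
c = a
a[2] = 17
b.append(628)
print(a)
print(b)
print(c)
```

Key concept: slice vs alias.
Step by step:
`a = [11, 41, 50, 6, 6]` → a = [11, 41, 50, 6, 6]
`b = a[1:4]` → b = [41, 50, 6]
`c = a` → c = [11, 41, 50, 6, 6] (same object as a)
`a[2] = 17` → a = [11, 41, 17, 6, 6] (same object as c); c = [11, 41, 17, 6, 6] (same object as a)
`b.append(628)` → b = [41, 50, 6, 628]
`print(a)` → prints [11, 41, 17, 6, 6]
`print(b)` → prints [41, 50, 6, 628]
`print(c)` → prints [11, 41, 17, 6, 6]

Answer:
[11, 41, 17, 6, 6]
[41, 50, 6, 628]
[11, 41, 17, 6, 6]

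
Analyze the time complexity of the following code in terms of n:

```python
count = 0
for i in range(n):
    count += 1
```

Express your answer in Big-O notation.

Each loop level contributes: n. Multiplying the contributions gives O(n).

Answer: O(n)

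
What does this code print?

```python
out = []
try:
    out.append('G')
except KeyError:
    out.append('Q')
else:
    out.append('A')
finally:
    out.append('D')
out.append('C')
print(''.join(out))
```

Execution trace: 'G' (try body, no exception) → 'A' (else) → 'D' (finally) → 'C' (after the try/except). Output: GADC

Answer: GADC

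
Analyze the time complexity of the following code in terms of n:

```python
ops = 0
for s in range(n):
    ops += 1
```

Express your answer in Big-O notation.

Each loop level contributes: n. Multiplying the contributions gives O(n).

Answer: O(n)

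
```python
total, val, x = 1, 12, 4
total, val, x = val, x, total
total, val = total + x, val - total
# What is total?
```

Trace:
`total, val, x = 1, 12, 4` → total = 1; val = 12; x = 4
`total, val, x = val, x, total` → total = 12; val = 4; x = 1
`total, val = total + x, val - total` → total = 13; val = -8
So total = 13

Answer: 13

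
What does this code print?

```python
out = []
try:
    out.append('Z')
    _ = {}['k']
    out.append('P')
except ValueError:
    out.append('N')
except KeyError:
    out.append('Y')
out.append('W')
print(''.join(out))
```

Execution trace: 'Z' (try body) → 'Y' (except KeyError) → 'W' (after the try/except). Output: ZYW

Answer: ZYW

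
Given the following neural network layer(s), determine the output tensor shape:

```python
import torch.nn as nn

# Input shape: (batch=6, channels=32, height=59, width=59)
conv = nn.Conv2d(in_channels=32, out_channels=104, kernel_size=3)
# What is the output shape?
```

Input: (6, 32, 59, 59) -> Output: (6, 104, 57, 57)

Answer: (6, 104, 57, 57)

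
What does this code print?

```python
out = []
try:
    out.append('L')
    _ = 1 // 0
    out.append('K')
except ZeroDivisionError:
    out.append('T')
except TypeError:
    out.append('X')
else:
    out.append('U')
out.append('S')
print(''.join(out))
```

Execution trace: 'L' (try body) → 'T' (except ZeroDivisionError) → 'S' (after the try/except). Output: LTS

Answer: LTS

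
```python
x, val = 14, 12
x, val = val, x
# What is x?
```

Trace:
`x, val = 14, 12` → x = 14; val = 12
`x, val = val, x` → x = 12; val = 14
So x = 12

Answer: 12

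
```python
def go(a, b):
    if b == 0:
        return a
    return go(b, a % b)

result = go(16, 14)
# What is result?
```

go(16, 14) -> go(14, 2) -> go(2, 0) -> 2

Answer: 2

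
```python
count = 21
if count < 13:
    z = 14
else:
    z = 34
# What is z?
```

Trace:
`count = 21` → count = 21
`if count < 13: ...` → count < 13 is False, take else branch → z = 34
So z = 34

Answer: 34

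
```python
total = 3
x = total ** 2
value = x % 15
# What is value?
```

Trace:
`total = 3` → total = 3
`x = total ** 2` → x = 9
`value = x % 15` → value = 9
So value = 9

Answer: 9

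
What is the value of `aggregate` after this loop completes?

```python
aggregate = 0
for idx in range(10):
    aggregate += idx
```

Sum of 0 to 9 = 45
`aggregate` takes the values: 0 → 1 → 3 → 6 → 10 → 15 → 21 → 28 → 36 → 45

Answer: 45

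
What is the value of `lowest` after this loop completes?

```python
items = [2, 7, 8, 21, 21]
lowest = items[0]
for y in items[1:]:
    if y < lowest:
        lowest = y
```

Minimum of [2, 7, 8, 21, 21]
`lowest` takes the values: 2

Answer: 2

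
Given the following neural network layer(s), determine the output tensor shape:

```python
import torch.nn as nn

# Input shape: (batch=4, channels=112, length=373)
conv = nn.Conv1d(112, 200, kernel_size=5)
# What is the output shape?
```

Input: (4, 112, 373) -> Output: (4, 200, 369)

Answer: (4, 200, 369)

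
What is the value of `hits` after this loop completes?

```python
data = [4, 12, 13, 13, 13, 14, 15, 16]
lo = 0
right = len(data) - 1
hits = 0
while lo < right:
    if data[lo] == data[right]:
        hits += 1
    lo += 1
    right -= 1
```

Count matching pairs from ends
`hits` takes the values: 0 → 1

Answer: 1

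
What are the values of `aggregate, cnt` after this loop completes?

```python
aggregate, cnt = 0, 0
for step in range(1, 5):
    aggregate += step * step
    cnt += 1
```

Sum of squares and count
`aggregate, cnt` takes the values: (0, 0) → (1, 0) → (1, 1) → (5, 1) → (5, 2) → (14, 2) → (14, 3) → (30, 3) → (30, 4)

Answer: 30, 4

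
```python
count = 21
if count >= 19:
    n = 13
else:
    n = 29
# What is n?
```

Trace:
`count = 21` → count = 21
`if count >= 19: ...` → count >= 19 is True → n = 13
So n = 13

Answer: 13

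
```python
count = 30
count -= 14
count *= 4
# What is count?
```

Trace:
`count = 30` → count = 30
`count -= 14` → count = 16
`count *= 4` → count = 64
So count = 64

Answer: 64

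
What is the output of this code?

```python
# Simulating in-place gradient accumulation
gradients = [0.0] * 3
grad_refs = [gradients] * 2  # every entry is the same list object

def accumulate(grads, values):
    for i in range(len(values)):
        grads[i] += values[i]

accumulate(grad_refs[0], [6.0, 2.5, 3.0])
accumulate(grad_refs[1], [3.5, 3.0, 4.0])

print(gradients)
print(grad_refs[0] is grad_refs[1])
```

Key concept: gradient accumulation aliasing.
Step by step:
`gradients = [0.0] * 3` → gradients = [0.0, 0.0, 0.0]
`grad_refs = [gradients] * 2` → grad_refs = [[0.0, 0.0, 0.0], [0.0, 0.0, 0.0]]
`accumulate(grad_refs[0], [6.0, 2.5, 3.0])` → gradients = [6.0, 2.5, 3.0]; grad_refs = [[6.0, 2.5, 3.0], [6.0, 2.5, 3.0]]
`accumulate(grad_refs[1], [3.5, 3.0, 4.0])` → gradients = [9.5, 5.5, 7.0]; grad_refs = [[9.5, 5.5, 7.0], [9.5, 5.5, 7.0]]
`print(gradients)` → prints [9.5, 5.5, 7.0]
`print(grad_refs[0] is grad_refs[1])` → prints True

Answer:
[9.5, 5.5, 7.0]
True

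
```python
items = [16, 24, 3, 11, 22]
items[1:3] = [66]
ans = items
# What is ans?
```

Trace:
`items = [16, 24, 3, 11, 22]` → items = [16, 24, 3, 11, 22]
`items[1:3] = [66]` → items = [16, 66, 11, 22]
`ans = items` → ans = [16, 66, 11, 22]
So ans = [16, 66, 11, 22]

Answer: [16, 66, 11, 22]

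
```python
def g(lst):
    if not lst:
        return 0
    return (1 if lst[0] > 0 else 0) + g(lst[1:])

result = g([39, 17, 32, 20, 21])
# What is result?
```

Count of positive elements in [39, 17, 32, 20, 21] = 5

Answer: 5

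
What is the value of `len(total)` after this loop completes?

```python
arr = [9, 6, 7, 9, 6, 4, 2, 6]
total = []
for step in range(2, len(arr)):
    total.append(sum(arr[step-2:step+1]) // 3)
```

Number of 3-element averages
`total` takes the values: [] → [7] → [7, 7] → [7, 7, 7] → [7, 7, 7, 6] → [7, 7, 7, 6, 4] → [7, 7, 7, 6, 4, 4]
So `len(total)` = 6

Answer: 6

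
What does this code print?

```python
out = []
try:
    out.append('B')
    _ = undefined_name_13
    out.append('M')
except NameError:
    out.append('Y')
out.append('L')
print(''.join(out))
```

Execution trace: 'B' (try body) → 'Y' (except NameError) → 'L' (after the try/except). Output: BYL

Answer: BYL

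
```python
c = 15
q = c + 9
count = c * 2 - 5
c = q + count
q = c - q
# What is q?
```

Trace:
`c = 15` → c = 15
`q = c + 9` → q = 24
`count = c * 2 - 5` → count = 25
`c = q + count` → c = 49
`q = c - q` → q = 25
So q = 25

Answer: 25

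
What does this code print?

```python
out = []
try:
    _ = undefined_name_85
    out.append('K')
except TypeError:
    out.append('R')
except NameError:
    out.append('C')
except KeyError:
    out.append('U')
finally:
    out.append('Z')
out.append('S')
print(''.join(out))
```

Execution trace: 'C' (except NameError) → 'Z' (finally) → 'S' (after the try/except). Output: CZS

Answer: CZS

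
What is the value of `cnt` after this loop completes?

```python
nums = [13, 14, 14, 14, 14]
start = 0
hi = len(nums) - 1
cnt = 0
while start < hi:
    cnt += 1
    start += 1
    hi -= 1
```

Iterations until pointers meet (list length 5)
`cnt` takes the values: 0 → 1 → 2

Answer: 2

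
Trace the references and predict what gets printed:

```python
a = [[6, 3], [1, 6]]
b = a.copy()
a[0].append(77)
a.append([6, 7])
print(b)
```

Key concept: shallow copy with nested lists.
Step by step:
`a = [[6, 3], [1, 6]]` → a = [[6, 3], [1, 6]]
`b = a.copy()` → b = [[6, 3], [1, 6]]
`a[0].append(77)` → a = [[6, 3, 77], [1, 6]]; b = [[6, 3, 77], [1, 6]]
`a.append([6, 7])` → a = [[6, 3, 77], [1, 6], [6, 7]]
`print(b)` → prints [[6, 3, 77], [1, 6]]

Answer: [[6, 3, 77], [1, 6]]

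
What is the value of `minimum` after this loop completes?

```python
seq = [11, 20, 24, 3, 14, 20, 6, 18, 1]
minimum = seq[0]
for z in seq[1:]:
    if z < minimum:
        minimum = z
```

Minimum of [11, 20, 24, 3, 14, 20, 6, 18, 1]
`minimum` takes the values: 11 → 3 → 1

Answer: 1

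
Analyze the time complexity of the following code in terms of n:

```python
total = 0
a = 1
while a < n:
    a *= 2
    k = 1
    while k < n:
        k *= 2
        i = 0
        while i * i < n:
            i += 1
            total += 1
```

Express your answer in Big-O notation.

Each loop level contributes: log n × log n × √n. Multiplying the contributions gives O(√n log² n).

Answer: O(√n log² n)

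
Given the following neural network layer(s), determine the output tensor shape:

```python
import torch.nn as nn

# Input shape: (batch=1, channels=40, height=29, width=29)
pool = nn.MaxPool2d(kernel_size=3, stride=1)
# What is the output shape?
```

Input: (1, 40, 29, 29) -> Output: (1, 40, 27, 27)

Answer: (1, 40, 27, 27)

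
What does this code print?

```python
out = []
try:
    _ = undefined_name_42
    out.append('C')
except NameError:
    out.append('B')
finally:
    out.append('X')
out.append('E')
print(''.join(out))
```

Execution trace: 'B' (except NameError) → 'X' (finally) → 'E' (after the try/except). Output: BXE

Answer: BXE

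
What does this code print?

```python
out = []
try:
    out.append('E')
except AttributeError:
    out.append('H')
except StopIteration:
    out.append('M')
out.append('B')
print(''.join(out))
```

Execution trace: 'E' (try body, no exception) → 'B' (after the try/except). Output: EB

Answer: EB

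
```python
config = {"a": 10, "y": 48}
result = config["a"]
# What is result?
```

Trace:
`config = {"a": 10, "y": 48}` → config = {'a': 10, 'y': 48}
`result = config["a"]` → result = 10
So result = 10

Answer: 10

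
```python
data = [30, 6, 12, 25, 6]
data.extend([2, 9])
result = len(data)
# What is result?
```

Trace:
`data = [30, 6, 12, 25, 6]` → data = [30, 6, 12, 25, 6]
`data.extend([2, 9])` → data = [30, 6, 12, 25, 6, 2, 9]
`result = len(data)` → result = 7
So result = 7

Answer: 7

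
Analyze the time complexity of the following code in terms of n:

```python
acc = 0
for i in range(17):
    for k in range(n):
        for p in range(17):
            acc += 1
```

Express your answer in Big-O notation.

Each loop level contributes: 1 × n × 1. Multiplying the contributions gives O(n).

Answer: O(n)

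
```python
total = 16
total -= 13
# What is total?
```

Trace:
`total = 16` → total = 16
`total -= 13` → total = 3
So total = 3

Answer: 3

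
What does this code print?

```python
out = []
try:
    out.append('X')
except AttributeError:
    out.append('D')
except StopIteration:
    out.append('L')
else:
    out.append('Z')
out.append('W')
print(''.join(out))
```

Execution trace: 'X' (try body, no exception) → 'Z' (else) → 'W' (after the try/except). Output: XZW

Answer: XZW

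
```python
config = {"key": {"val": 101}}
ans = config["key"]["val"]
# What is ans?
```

Trace:
`config = {"key": {"val": 101}}` → config = {'key': {'val': 101}}
`ans = config["key"]["val"]` → ans = 101
So ans = 101

Answer: 101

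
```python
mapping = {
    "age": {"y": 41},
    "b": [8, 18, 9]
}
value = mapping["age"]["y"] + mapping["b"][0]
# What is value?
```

Trace:
`mapping = { ...` → mapping = {'age': {'y': 41}, 'b': [8, 18, 9]}
`value = mapping["age"]["y"] + mapping["b"][0]` → value = 49
So value = 49

Answer: 49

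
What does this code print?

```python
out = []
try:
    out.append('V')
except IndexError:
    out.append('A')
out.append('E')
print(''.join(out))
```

Execution trace: 'V' (try body, no exception) → 'E' (after the try/except). Output: VE

Answer: VE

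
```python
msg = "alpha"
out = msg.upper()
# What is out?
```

Trace:
`msg = "alpha"` → msg = 'alpha'
`out = msg.upper()` → out = 'ALPHA'
So out = 'ALPHA'

Answer: 'ALPHA'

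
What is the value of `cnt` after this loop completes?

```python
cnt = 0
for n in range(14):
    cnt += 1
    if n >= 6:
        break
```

Loop breaks when n reaches 6, cnt is 7
`cnt` takes the values: 0 → 1 → 2 → 3 → 4 → 5 → 6 → 7

Answer: 7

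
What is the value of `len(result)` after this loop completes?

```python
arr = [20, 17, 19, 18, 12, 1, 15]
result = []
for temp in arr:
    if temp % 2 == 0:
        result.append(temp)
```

Count even numbers in [20, 17, 19, 18, 12, 1, 15]
`result` takes the values: [] → [20] → [20, 18] → [20, 18, 12]
So `len(result)` = 3

Answer: 3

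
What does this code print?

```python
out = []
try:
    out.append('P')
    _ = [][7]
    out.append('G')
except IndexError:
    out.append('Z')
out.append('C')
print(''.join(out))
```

Execution trace: 'P' (try body) → 'Z' (except IndexError) → 'C' (after the try/except). Output: PZC

Answer: PZC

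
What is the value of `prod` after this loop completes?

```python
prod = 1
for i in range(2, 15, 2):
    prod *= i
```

Product of even numbers 2 to 14
`prod` takes the values: 1 → 2 → 8 → 48 → 384 → 3840 → 46080 → 645120

Answer: 645120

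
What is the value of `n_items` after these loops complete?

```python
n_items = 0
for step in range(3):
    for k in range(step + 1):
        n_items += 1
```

Triangle: 1 + 2 + ... + 3
`n_items` takes the values: 0 → 1 → 2 → 3 → 4 → 5 → 6

Answer: 6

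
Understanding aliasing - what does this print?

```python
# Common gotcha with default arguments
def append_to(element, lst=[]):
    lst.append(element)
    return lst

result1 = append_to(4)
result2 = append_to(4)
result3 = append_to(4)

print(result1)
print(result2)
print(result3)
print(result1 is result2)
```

Key concept: mutable default argument gotcha.
Step by step:
`result1 = append_to(4)` → result1 = [4]
`result2 = append_to(4)` → result1 = [4, 4] (same object as result2); result2 = [4, 4] (same object as result1)
`result3 = append_to(4)` → result1 = [4, 4, 4] (same object as result2, result3); result2 = [4, 4, 4] (same object as result1, result3); result3 = [4, 4, 4] (same object as result1, result2)
`print(result1)` → prints [4, 4, 4]
`print(result2)` → prints [4, 4, 4]
`print(result3)` → prints [4, 4, 4]
`print(result1 is result2)` → prints True

Answer:
[4, 4, 4]
[4, 4, 4]
[4, 4, 4]
True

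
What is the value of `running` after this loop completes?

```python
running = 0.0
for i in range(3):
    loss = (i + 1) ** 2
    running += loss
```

Sum of squared losses 1² + 2² + ... + 3²
`running` takes the values: 0.0 → 1.0 → 5.0 → 14.0

Answer: 14.0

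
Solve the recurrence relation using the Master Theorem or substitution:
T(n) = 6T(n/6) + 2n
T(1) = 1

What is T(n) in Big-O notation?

By Master Theorem: a=6, b=6, f(n)=2n. Since log_6(6) = 1 and f(n) = Θ(n^1), Case 2 applies. T(n) = O(n log n).

Answer: O(n log n)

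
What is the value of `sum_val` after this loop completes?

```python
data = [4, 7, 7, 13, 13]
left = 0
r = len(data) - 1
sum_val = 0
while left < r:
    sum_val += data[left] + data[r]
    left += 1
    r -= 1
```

Sum of pairs from ends
`sum_val` takes the values: 0 → 17 → 37

Answer: 37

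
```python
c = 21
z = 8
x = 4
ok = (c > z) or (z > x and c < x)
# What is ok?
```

Trace:
`c = 21` → c = 21
`z = 8` → z = 8
`x = 4` → x = 4
`ok = (c > z) or (z > x and c < x)` → ok = True
So ok = True

Answer: True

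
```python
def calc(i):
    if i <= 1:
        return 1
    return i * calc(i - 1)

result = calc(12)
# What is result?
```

calc(12) = 12 * 11 * 10 * 9 * 8 * 7 * 6 * 5 * 4 * 3 * 2 * 1 = 479001600

Answer: 479001600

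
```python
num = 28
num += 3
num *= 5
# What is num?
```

Trace:
`num = 28` → num = 28
`num += 3` → num = 31
`num *= 5` → num = 155
So num = 155

Answer: 155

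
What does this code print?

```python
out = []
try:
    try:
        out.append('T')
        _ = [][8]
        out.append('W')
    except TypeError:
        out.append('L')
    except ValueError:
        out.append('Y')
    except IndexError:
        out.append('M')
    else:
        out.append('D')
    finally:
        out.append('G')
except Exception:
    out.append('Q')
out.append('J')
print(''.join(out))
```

Execution trace: 'T' (inner try body) → 'M' (inner except IndexError) → 'G' (inner finally) → 'J' (after the try/except). Output: TMGJ

Answer: TMGJ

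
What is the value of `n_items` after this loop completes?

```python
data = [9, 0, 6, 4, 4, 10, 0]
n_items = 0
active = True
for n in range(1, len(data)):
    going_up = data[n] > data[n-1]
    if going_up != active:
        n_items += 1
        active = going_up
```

Count direction changes in [9, 0, 6, 4, 4, 10, 0]
`n_items` takes the values: 0 → 1 → 2 → 3 → 4 → 5

Answer: 5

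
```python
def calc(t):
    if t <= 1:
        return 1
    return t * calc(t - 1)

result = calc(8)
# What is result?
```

calc(8) = 8 * 7 * 6 * 5 * 4 * 3 * 2 * 1 = 40320

Answer: 40320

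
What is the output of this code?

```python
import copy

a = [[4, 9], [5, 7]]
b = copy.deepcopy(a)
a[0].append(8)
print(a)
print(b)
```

Key concept: deep copy is fully independent.
Step by step:
`a = [[4, 9], [5, 7]]` → a = [[4, 9], [5, 7]]
`b = copy.deepcopy(a)` → b = [[4, 9], [5, 7]]
`a[0].append(8)` → a = [[4, 9, 8], [5, 7]]
`print(a)` → prints [[4, 9, 8], [5, 7]]
`print(b)` → prints [[4, 9], [5, 7]]

Answer:
[[4, 9, 8], [5, 7]]
[[4, 9], [5, 7]]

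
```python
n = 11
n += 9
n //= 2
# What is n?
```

Trace:
`n = 11` → n = 11
`n += 9` → n = 20
`n //= 2` → n = 10
So n = 10

Answer: 10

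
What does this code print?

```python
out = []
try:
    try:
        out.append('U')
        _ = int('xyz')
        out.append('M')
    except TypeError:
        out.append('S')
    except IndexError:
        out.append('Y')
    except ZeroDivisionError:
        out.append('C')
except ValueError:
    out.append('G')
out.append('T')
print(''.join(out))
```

Execution trace: 'U' (try body) → 'G' (outer except ValueError) → 'T' (after the try/except). Output: UGT

Answer: UGT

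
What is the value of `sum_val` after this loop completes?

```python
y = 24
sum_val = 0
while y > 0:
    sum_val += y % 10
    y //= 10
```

Sum digits of 24
`sum_val` takes the values: 0 → 4 → 6

Answer: 6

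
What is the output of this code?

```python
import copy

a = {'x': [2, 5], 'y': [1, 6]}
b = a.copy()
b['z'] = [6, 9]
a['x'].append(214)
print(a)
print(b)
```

Key concept: shallow copy of dict with mutable values.
Step by step:
`a = {'x': [2, 5], 'y': [1, 6]}` → a = {'x': [2, 5], 'y': [1, 6]}
`b = a.copy()` → b = {'x': [2, 5], 'y': [1, 6]}
`b['z'] = [6, 9]` → b = {'x': [2, 5], 'y': [1, 6], 'z': [6, 9]}
`a['x'].append(214)` → a = {'x': [2, 5, 214], 'y': [1, 6]}; b = {'x': [2, 5, 214], 'y': [1, 6], 'z': [6, 9]}
`print(a)` → prints {'x': [2, 5, 214], 'y': [1, 6]}
`print(b)` → prints {'x': [2, 5, 214], 'y': [1, 6], 'z': [6, 9]}

Answer:
{'x': [2, 5, 214], 'y': [1, 6]}
{'x': [2, 5, 214], 'y': [1, 6], 'z': [6, 9]}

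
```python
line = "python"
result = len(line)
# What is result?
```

Trace:
`line = "python"` → line = 'python'
`result = len(line)` → result = 6
So result = 6

Answer: 6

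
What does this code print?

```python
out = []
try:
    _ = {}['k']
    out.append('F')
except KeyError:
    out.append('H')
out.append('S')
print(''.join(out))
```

Execution trace: 'H' (except KeyError) → 'S' (after the try/except). Output: HS

Answer: HS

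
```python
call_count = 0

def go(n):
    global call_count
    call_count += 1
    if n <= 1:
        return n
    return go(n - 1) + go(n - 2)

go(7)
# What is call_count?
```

Calls(n) = 1 + Calls(n-1) + Calls(n-2); Calls(0)=Calls(1)=1. For n=7 this gives 41.

Answer: 41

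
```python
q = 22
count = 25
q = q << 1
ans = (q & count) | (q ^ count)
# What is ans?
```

Trace:
`q = 22` → q = 22
`count = 25` → count = 25
`q = q << 1` → q = 44
`ans = (q & count) | (q ^ count)` → ans = 61
So ans = 61

Answer: 61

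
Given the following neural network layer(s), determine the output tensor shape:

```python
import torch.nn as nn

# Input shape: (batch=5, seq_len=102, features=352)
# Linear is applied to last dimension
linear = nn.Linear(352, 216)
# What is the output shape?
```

Input: (5, 102, 352) -> Output: (5, 102, 216)

Answer: (5, 102, 216)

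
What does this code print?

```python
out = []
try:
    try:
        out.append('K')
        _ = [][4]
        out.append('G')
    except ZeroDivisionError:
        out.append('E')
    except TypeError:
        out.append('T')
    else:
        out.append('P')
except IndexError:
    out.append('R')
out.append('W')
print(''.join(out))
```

Execution trace: 'K' (try body) → 'R' (outer except IndexError) → 'W' (after the try/except). Output: KRW

Answer: KRW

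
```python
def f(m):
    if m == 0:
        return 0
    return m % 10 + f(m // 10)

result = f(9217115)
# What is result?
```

Sum of digits of 9217115: 5 + 1 + 1 + 7 + 1 + 2 + 9 = 26

Answer: 26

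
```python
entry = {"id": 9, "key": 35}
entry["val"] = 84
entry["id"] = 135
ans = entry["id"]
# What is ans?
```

Trace:
`entry = {"id": 9, "key": 35}` → entry = {'id': 9, 'key': 35}
`entry["val"] = 84` → entry = {'id': 9, 'key': 35, 'val': 84}
`entry["id"] = 135` → entry = {'id': 135, 'key': 35, 'val': 84}
`ans = entry["id"]` → ans = 135
So ans = 135

Answer: 135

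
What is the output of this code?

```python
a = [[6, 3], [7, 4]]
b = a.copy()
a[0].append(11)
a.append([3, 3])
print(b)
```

Key concept: shallow copy with nested lists.
Step by step:
`a = [[6, 3], [7, 4]]` → a = [[6, 3], [7, 4]]
`b = a.copy()` → b = [[6, 3], [7, 4]]
`a[0].append(11)` → a = [[6, 3, 11], [7, 4]]; b = [[6, 3, 11], [7, 4]]
`a.append([3, 3])` → a = [[6, 3, 11], [7, 4], [3, 3]]
`print(b)` → prints [[6, 3, 11], [7, 4]]

Answer: [[6, 3, 11], [7, 4]]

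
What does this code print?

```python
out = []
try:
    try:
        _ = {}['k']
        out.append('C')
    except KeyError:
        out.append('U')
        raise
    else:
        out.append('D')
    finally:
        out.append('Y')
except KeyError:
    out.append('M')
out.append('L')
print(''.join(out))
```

Execution trace: 'U' (inner except KeyError) → 'Y' (inner finally) → 'M' (outer except KeyError) → 'L' (after the try/except). Output: UYML

Answer: UYML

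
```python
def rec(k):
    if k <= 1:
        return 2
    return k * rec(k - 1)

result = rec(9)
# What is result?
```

rec(9) = 9 * 8 * 7 * 6 * 5 * 4 * 3 * 2 * 2 = 725760

Answer: 725760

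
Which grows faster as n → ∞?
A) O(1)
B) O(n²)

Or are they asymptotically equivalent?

O(1) vs O(n²): Higher order terms dominate.

Answer: B) O(n²) grows faster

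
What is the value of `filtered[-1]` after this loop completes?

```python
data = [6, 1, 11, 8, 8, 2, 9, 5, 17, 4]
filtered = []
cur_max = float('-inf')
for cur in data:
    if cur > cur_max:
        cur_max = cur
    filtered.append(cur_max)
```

Running max ends at 17
`filtered` takes the values: [] → [6] → [6, 6] → [6, 6, 11] → [6, 6, 11, 11] → [6, 6, 11, 11, 11] → [6, 6, 11, 11, 11, 11] → [6, 6, 11, 11, 11, 11, 11] → [6, 6, 11, 11, 11, 11, 11, 11] → [6, 6, 11, 11, 11, 11, 11, 11, 17] → [6, 6, 11, 11, 11, 11, 11, 11, 17, 17]
So `filtered[-1]` = 17

Answer: 17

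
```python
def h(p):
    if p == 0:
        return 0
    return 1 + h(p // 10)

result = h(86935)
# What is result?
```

Count of digits of 86935: 5

Answer: 5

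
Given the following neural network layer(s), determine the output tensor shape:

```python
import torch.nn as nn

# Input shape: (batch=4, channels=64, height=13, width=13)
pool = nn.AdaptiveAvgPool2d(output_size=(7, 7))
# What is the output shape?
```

Input: (4, 64, 13, 13) -> Output: (4, 64, 7, 7)

Answer: (4, 64, 7, 7)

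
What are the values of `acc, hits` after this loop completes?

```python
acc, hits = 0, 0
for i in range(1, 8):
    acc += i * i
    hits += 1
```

Sum of squares and count
`acc, hits` takes the values: (0, 0) → (1, 0) → (1, 1) → (5, 1) → (5, 2) → (14, 2) → (14, 3) → (30, 3) → (30, 4) → (55, 4) → (55, 5) → (91, 5) → (91, 6) → (140, 6) → (140, 7)

Answer: 140, 7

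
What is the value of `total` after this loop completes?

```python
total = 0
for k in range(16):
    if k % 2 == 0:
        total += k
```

Sum of even numbers 0 to 15
`total` takes the values: 0 → 2 → 6 → 12 → 20 → 30 → 42 → 56

Answer: 56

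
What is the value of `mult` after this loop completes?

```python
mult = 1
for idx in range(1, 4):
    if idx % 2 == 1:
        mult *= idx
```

Product of odd numbers 1 to 3
`mult` takes the values: 1 → 3

Answer: 3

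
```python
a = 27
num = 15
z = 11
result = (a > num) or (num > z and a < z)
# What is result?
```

Trace:
`a = 27` → a = 27
`num = 15` → num = 15
`z = 11` → z = 11
`result = (a > num) or (num > z and a < z)` → result = True
So result = True

Answer: True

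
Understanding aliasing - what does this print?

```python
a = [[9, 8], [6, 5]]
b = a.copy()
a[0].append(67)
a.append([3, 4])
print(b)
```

Key concept: shallow copy with nested lists.
Step by step:
`a = [[9, 8], [6, 5]]` → a = [[9, 8], [6, 5]]
`b = a.copy()` → b = [[9, 8], [6, 5]]
`a[0].append(67)` → a = [[9, 8, 67], [6, 5]]; b = [[9, 8, 67], [6, 5]]
`a.append([3, 4])` → a = [[9, 8, 67], [6, 5], [3, 4]]
`print(b)` → prints [[9, 8, 67], [6, 5]]

Answer: [[9, 8, 67], [6, 5]]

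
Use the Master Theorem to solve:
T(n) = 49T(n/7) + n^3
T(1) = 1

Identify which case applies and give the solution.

a=49, b=7, f(n)=n^3. log_7(49) = 2. Since c=3 > 2 and the regularity condition holds (49(n/7)^3 = (49/7^3)n^3 with 49/7^3 < 1), Case 3 applies: T(n) = Θ(f(n)) = O(n^3).

Answer: O(n^3) - Case 3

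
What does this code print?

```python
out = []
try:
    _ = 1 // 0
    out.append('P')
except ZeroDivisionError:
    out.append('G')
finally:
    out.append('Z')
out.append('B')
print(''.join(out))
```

Execution trace: 'G' (except ZeroDivisionError) → 'Z' (finally) → 'B' (after the try/except). Output: GZB

Answer: GZB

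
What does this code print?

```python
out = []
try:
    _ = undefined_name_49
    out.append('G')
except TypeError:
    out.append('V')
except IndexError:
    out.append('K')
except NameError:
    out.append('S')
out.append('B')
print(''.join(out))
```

Execution trace: 'S' (except NameError) → 'B' (after the try/except). Output: SB

Answer: SB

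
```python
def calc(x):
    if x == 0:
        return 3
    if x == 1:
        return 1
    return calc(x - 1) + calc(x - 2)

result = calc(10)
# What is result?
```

Build up from base cases: calc(0)=3, calc(1)=1, calc(2)=4, calc(3)=5, calc(4)=9, calc(5)=14, calc(6)=23, ..., calc(10)=157

Answer: 157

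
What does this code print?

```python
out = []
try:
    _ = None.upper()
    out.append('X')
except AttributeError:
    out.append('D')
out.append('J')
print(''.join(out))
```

Execution trace: 'D' (except AttributeError) → 'J' (after the try/except). Output: DJ

Answer: DJ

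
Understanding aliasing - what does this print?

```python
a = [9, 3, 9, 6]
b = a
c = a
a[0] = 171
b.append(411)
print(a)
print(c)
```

Key concept: multiple aliases.
Step by step:
`a = [9, 3, 9, 6]` → a = [9, 3, 9, 6]
`b = a` → b = [9, 3, 9, 6] (same object as a)
`c = a` → c = [9, 3, 9, 6] (same object as a, b)
`a[0] = 171` → a = [171, 3, 9, 6] (same object as b, c); b = [171, 3, 9, 6] (same object as a, c); c = [171, 3, 9, 6] (same object as a, b)
`b.append(411)` → a = [171, 3, 9, 6, 411] (same object as b, c); b = [171, 3, 9, 6, 411] (same object as a, c); c = [171, 3, 9, 6, 411] (same object as a, b)
`print(a)` → prints [171, 3, 9, 6, 411]
`print(c)` → prints [171, 3, 9, 6, 411]

Answer:
[171, 3, 9, 6, 411]
[171, 3, 9, 6, 411]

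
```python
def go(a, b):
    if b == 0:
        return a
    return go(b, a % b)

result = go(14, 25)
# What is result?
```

go(14, 25) -> go(25, 14) -> go(14, 11) -> go(11, 3) -> go(3, 2) -> go(2, 1) -> go(1, 0) -> 1

Answer: 1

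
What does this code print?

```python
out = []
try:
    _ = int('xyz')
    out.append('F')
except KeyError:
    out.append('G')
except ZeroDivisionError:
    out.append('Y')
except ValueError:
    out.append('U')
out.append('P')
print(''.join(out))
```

Execution trace: 'U' (except ValueError) → 'P' (after the try/except). Output: UP

Answer: UP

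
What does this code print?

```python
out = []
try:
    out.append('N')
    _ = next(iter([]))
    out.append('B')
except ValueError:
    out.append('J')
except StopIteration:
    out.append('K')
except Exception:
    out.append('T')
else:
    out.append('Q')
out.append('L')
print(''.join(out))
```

Execution trace: 'N' (try body) → 'K' (except StopIteration) → 'L' (after the try/except). Output: NKL

Answer: NKL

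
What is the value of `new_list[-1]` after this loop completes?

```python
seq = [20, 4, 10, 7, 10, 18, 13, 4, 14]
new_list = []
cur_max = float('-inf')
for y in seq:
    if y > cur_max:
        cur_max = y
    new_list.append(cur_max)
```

Running max ends at 20
`new_list` takes the values: [] → [20] → [20, 20] → [20, 20, 20] → [20, 20, 20, 20] → [20, 20, 20, 20, 20] → [20, 20, 20, 20, 20, 20] → [20, 20, 20, 20, 20, 20, 20] → [20, 20, 20, 20, 20, 20, 20, 20] → [20, 20, 20, 20, 20, 20, 20, 20, 20]
So `new_list[-1]` = 20

Answer: 20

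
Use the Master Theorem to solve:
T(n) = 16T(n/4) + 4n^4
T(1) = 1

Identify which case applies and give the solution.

a=16, b=4, f(n)=4n^4. log_4(16) = 2. Since c=4 > 2 and the regularity condition holds (16(n/4)^4 = (16/4^4)n^4 with 16/4^4 < 1), Case 3 applies: T(n) = Θ(f(n)) = O(n^4).

Answer: O(n^4) - Case 3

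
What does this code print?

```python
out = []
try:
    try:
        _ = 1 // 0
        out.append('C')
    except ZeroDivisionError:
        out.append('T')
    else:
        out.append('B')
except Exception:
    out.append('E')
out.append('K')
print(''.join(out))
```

Execution trace: 'T' (inner except ZeroDivisionError) → 'K' (after the try/except). Output: TK

Answer: TK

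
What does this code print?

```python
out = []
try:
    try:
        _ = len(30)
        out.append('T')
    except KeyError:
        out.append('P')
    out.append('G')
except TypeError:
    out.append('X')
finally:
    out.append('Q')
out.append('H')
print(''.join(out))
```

Execution trace: 'X' (except TypeError) → 'Q' (finally) → 'H' (after the try/except). Output: XQH

Answer: XQH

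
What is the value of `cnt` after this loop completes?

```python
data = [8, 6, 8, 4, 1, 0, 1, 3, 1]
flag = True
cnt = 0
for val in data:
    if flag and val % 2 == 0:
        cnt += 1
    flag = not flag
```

Count even values at even positions
`cnt` takes the values: 0 → 1 → 2

Answer: 2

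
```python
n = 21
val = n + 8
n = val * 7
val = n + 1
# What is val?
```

Trace:
`n = 21` → n = 21
`val = n + 8` → val = 29
`n = val * 7` → n = 203
`val = n + 1` → val = 204
So val = 204

Answer: 204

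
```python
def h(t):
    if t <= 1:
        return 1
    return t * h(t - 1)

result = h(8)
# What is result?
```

h(8) = 8 * 7 * 6 * 5 * 4 * 3 * 2 * 1 = 40320

Answer: 40320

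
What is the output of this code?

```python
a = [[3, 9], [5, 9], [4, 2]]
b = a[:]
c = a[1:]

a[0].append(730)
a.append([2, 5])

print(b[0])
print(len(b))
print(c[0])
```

Key concept: slice with nested mutation.
Step by step:
`a = [[3, 9], [5, 9], [4, 2]]` → a = [[3, 9], [5, 9], [4, 2]]
`b = a[:]` → b = [[3, 9], [5, 9], [4, 2]]
`c = a[1:]` → c = [[5, 9], [4, 2]]
`a[0].append(730)` → a = [[3, 9, 730], [5, 9], [4, 2]]; b = [[3, 9, 730], [5, 9], [4, 2]]
`a.append([2, 5])` → a = [[3, 9, 730], [5, 9], [4, 2], [2, 5]]
`print(b[0])` → prints [3, 9, 730]
`print(len(b))` → prints 3
`print(c[0])` → prints [5, 9]

Answer:
[3, 9, 730]
3
[5, 9]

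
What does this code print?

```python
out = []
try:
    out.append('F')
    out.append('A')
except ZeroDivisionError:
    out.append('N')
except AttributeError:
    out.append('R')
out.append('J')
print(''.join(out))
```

Execution trace: 'F' (try body) → 'A' (try body, no exception) → 'J' (after the try/except). Output: FAJ

Answer: FAJ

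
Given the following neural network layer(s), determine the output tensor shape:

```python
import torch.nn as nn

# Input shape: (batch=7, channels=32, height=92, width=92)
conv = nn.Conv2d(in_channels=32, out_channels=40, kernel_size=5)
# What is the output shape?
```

Input: (7, 32, 92, 92) -> Output: (7, 40, 88, 88)

Answer: (7, 40, 88, 88)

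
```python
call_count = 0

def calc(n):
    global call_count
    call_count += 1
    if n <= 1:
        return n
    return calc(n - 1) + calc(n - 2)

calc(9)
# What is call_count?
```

Calls(n) = 1 + Calls(n-1) + Calls(n-2); Calls(0)=Calls(1)=1. For n=9 this gives 109.

Answer: 109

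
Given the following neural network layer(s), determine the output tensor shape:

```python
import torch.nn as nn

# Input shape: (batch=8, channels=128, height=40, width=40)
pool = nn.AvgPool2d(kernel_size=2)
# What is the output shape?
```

Input: (8, 128, 40, 40) -> Output: (8, 128, 20, 20)

Answer: (8, 128, 20, 20)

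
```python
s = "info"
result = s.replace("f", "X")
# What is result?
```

Trace:
`s = "info"` → s = 'info'
`result = s.replace("f", "X")` → result = 'inXo'
So result = 'inXo'

Answer: 'inXo'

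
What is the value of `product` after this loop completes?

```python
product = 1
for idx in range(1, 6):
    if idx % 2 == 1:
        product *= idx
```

Product of odd numbers 1 to 5
`product` takes the values: 1 → 3 → 15

Answer: 15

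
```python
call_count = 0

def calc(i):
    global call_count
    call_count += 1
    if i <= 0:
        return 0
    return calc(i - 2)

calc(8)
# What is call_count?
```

Linear recursion stepping by 2: 5 calls from i=8 down to ≤0.

Answer: 5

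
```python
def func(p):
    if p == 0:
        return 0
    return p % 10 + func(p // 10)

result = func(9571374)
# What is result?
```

Sum of digits of 9571374: 4 + 7 + 3 + 1 + 7 + 5 + 9 = 36

Answer: 36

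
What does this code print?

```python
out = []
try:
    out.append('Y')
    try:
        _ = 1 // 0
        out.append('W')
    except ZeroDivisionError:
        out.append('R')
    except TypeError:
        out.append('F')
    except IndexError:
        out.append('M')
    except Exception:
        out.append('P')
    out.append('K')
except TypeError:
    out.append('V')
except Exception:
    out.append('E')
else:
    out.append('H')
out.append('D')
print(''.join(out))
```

Execution trace: 'Y' (try body) → 'R' (inner except ZeroDivisionError) → 'K' (try body, no exception) → 'H' (else) → 'D' (after the try/except). Output: YRKHD

Answer: YRKHD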